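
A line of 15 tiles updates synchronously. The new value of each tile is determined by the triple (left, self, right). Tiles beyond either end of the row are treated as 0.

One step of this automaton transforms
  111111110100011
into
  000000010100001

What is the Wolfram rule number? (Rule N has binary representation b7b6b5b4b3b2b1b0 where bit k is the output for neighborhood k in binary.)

68

position 1: 111 → 0  (bit 7 = 0)
position 7: 110 → 1  (bit 6 = 1)
position 8: 101 → 0  (bit 5 = 0)
position 10: 100 → 0  (bit 4 = 0)
position 0: 011 → 0  (bit 3 = 0)
position 9: 010 → 1  (bit 2 = 1)
position 12: 001 → 0  (bit 1 = 0)
position 11: 000 → 0  (bit 0 = 0)
bits b7..b0 = 01000100 = 68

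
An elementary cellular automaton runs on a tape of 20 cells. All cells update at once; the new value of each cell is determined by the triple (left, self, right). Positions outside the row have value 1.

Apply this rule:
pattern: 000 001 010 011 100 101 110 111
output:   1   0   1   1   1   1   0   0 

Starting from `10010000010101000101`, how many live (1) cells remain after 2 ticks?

01011111011111110111
11110000110000001100
count of 1: 8

8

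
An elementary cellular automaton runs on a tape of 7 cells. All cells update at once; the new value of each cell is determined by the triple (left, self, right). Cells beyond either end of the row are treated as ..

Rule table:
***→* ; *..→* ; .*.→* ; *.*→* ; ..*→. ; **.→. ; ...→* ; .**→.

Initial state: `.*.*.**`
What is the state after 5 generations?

generation 1: .****..
generation 2: ..**.**
generation 3: *...*..
generation 4: ***.***
generation 5: .*.*.*.

.*.*.*.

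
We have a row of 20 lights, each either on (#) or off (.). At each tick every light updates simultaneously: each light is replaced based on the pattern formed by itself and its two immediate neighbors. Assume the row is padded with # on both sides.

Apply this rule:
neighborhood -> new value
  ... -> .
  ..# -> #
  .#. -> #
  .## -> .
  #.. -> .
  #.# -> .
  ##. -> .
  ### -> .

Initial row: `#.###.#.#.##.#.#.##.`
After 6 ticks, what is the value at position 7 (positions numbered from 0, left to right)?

tick 1: ......#.#....#.#....
tick 2: .....##.#...##.#...#
tick 3: ....#...#..#...#..#.
tick 4: ...##..##.##..##.##.
tick 5: ..#...#......#......
tick 6: .##..##.....##.....#
position 7 holds .

.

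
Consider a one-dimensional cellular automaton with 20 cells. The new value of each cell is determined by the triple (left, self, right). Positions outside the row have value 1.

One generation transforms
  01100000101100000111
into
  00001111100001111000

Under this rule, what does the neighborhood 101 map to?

At position 0 the neighborhood is 101; the next row has 0 there.

0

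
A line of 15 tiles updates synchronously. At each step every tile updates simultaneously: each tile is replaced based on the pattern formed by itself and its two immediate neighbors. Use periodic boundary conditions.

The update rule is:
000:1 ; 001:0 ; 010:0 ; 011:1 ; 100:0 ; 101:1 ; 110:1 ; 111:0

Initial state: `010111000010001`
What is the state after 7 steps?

110101101100101

step 1: 101101011000100
step 2: 011110111010000
step 3: 010011101100111
step 4: 100010111100101
step 5: 101001100100011
step 6: 110001100001010
step 7: 110101101100101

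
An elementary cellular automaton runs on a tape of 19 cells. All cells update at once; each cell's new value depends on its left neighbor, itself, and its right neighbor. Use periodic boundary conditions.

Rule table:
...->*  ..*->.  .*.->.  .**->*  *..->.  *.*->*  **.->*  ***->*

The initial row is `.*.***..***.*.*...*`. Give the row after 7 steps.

******..***********

*.****..****.*..*..
.*****..*****......
.*****..*****.*****
******..***********
******..***********  (fixed point — unchanged through step 7)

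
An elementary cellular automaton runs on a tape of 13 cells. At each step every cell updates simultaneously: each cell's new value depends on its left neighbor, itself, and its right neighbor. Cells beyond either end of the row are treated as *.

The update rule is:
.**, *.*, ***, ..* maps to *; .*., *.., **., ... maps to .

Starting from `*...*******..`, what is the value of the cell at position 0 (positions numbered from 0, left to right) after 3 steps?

.

...*******..*
..*******..**
.*******..***
position 0 holds .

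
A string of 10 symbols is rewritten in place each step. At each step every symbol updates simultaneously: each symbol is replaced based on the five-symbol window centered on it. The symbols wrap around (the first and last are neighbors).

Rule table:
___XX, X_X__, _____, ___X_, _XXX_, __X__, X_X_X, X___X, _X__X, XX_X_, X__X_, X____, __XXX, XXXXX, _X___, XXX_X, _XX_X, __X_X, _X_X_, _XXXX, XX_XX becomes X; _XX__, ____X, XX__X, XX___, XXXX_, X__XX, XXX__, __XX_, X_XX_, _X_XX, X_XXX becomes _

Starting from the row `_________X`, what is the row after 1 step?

XXXXXXX_XX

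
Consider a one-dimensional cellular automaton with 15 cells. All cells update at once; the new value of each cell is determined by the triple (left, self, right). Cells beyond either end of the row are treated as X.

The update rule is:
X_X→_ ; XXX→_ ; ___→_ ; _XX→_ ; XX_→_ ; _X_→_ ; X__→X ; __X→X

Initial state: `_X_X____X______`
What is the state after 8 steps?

_X____X____X__X

____X__X_X____X
X__X_XX___X__X_
_XX____X_X_XX__
___X__X______XX
X_X_XX_X____X__
________X__X_XX
X______X_XX____
_X____X____X__X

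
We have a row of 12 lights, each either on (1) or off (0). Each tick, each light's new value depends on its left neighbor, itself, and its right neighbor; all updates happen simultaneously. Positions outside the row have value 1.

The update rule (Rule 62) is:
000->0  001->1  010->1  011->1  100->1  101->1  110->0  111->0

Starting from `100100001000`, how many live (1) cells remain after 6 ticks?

tick 1: 011110011101
tick 2: 110001110011
tick 3: 001011001110
tick 4: 111110111001
tick 5: 000001100111
tick 6: 100011011100
count of 1: 6

6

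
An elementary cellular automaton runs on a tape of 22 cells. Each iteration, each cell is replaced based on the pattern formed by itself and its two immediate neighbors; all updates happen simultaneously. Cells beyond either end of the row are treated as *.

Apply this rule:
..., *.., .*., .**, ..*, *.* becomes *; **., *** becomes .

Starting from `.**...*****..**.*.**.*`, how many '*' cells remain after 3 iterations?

15

**.****....***.****.**
..**...*****..**...**.
***.****....***.****.*
count of *: 15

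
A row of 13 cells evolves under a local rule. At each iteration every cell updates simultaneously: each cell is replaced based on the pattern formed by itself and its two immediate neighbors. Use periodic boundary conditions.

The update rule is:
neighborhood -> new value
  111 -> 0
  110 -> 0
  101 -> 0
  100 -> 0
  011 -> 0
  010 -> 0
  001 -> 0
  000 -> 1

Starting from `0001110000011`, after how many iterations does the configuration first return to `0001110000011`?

0100000111000
0001110000011

2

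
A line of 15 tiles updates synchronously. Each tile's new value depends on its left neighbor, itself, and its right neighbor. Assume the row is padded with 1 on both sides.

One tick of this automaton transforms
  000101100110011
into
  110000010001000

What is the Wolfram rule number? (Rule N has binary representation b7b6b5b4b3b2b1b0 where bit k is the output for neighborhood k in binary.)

17

position 14: 111 → 0  (bit 7 = 0)
position 6: 110 → 0  (bit 6 = 0)
position 4: 101 → 0  (bit 5 = 0)
position 0: 100 → 1  (bit 4 = 1)
position 5: 011 → 0  (bit 3 = 0)
position 3: 010 → 0  (bit 2 = 0)
position 2: 001 → 0  (bit 1 = 0)
position 1: 000 → 1  (bit 0 = 1)
bits b7..b0 = 00010001 = 17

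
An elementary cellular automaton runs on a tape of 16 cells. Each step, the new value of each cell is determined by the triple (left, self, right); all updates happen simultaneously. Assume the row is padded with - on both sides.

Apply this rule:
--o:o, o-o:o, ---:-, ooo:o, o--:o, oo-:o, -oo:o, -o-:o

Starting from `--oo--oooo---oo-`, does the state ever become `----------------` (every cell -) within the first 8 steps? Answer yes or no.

no

-oooooooooo-oooo
oooooooooooooooo
oooooooooooooooo  (fixed point — unchanged through step 8)
step 8 is oooooooooooooooo, still not uniform -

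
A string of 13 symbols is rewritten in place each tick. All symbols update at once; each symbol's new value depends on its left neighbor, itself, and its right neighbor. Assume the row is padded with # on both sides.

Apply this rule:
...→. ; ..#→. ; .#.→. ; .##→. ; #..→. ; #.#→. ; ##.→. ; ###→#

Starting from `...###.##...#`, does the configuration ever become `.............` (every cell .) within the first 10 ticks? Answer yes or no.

yes

....#........
.............
all cells are . at tick 2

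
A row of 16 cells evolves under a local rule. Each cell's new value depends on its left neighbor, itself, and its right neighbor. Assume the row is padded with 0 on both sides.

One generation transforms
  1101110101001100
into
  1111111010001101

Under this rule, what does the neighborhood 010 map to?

0

At position 7 the neighborhood is 010; the next row has 0 there.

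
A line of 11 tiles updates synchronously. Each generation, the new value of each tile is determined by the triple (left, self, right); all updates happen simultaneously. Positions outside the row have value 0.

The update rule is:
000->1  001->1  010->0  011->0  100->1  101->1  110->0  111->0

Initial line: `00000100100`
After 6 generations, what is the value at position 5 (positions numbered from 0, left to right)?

1

11111011011
00000100100  (repeats generation 0; period 2)
generation 6: 00000100100
position 5 holds 1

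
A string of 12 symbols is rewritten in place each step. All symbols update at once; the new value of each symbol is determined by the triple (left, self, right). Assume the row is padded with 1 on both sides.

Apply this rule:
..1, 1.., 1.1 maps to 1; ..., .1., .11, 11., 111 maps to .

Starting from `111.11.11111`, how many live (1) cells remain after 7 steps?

...1..1.....
1.1.11.1...1
.1.1..1.1.1.
1.1.11.1.1.1
.1.1..1.1.1.  (repeats step 3; period 2)
step 7: .1.1..1.1.1.
count of 1: 5

5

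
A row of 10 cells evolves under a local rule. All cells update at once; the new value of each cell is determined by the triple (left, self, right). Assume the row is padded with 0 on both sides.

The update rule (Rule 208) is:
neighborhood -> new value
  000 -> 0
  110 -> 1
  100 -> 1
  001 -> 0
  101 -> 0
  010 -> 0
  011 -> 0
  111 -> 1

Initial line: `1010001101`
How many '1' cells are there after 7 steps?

1

0001000100
0000100010
0000010001
0000001000
0000000100
0000000010
0000000001
count of 1: 1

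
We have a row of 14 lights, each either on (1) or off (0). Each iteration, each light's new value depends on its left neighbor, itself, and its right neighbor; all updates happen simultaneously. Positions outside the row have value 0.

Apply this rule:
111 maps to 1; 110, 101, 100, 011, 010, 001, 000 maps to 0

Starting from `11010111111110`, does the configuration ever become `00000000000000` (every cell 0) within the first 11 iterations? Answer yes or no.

iteration 1: 00000011111100
iteration 2: 00000001111000
iteration 3: 00000000110000
iteration 4: 00000000000000
all cells are 0 at iteration 4

yes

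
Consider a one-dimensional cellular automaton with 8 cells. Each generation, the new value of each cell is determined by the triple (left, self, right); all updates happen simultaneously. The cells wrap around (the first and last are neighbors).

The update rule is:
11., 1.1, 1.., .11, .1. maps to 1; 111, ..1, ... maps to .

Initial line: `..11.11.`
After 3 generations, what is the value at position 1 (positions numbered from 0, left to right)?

..111111
1.1....1
1111...1
position 1 holds 1

1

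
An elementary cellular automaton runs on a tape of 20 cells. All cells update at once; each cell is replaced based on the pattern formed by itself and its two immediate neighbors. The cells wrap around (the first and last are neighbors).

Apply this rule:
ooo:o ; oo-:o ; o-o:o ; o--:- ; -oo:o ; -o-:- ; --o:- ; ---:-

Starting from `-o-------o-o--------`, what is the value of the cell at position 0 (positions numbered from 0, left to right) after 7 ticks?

-

----------o---------
--------------------
--------------------  (fixed point — unchanged through tick 7)
position 0 holds -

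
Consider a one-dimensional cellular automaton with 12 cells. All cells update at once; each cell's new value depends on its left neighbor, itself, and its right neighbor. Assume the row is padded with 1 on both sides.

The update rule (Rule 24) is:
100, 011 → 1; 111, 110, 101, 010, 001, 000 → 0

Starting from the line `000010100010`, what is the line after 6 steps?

001001000000

100000010000
010000001000
001000000100
100100000010
010010000000
001001000000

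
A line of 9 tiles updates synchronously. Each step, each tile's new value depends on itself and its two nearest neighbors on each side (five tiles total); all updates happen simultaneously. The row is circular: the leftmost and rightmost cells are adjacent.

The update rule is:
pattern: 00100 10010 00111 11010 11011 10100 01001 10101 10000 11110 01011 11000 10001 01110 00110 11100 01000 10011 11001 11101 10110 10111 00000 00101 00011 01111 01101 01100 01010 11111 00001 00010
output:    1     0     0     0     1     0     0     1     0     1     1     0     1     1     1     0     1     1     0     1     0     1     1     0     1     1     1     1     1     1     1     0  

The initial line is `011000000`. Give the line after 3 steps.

100001111

111001111
110010111
100001111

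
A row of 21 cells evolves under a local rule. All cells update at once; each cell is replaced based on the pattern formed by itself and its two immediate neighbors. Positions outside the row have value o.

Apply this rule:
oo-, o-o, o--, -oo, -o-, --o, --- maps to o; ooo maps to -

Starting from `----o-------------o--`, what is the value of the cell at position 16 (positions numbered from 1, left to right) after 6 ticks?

tick 1: ooooooooooooooooooooo
tick 2: ---------------------
tick 3: ooooooooooooooooooooo  (repeats tick 1; period 2)
tick 6: ---------------------
position 16 holds -

-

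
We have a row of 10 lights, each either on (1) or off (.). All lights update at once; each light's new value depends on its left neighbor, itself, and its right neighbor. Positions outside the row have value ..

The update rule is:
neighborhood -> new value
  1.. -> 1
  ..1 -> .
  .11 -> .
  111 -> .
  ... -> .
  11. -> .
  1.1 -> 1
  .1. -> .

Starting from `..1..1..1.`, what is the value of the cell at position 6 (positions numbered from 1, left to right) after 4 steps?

step 1: ...1..1..1
step 2: ....1..1..
step 3: .....1..1.
step 4: ......1..1
position 6 holds .

.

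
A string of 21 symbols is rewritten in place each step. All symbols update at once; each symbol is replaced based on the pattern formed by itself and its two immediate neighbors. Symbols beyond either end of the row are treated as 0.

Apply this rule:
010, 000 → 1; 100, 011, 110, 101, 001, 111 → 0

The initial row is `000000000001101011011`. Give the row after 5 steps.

111111111100001000000

step 1: 111111111100001000000
step 2: 000000000001101011111
step 3: 111111111100001000000  (repeats step 1; period 2)
step 5: 111111111100001000000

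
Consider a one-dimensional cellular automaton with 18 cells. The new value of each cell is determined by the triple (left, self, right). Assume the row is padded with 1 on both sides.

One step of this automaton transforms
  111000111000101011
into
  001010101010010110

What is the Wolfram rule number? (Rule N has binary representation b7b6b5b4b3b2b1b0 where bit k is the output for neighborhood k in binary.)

position 0: 111 → 0  (bit 7 = 0)
position 2: 110 → 1  (bit 6 = 1)
position 13: 101 → 1  (bit 5 = 1)
position 3: 100 → 0  (bit 4 = 0)
position 6: 011 → 1  (bit 3 = 1)
position 12: 010 → 0  (bit 2 = 0)
position 5: 001 → 0  (bit 1 = 0)
position 4: 000 → 1  (bit 0 = 1)
bits b7..b0 = 01101001 = 105

105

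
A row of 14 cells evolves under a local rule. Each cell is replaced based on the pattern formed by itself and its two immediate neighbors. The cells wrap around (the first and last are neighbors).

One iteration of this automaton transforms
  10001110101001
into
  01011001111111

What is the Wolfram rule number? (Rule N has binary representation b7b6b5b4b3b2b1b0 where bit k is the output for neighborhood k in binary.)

62

position 5: 111 → 0  (bit 7 = 0)
position 0: 110 → 0  (bit 6 = 0)
position 7: 101 → 1  (bit 5 = 1)
position 1: 100 → 1  (bit 4 = 1)
position 4: 011 → 1  (bit 3 = 1)
position 8: 010 → 1  (bit 2 = 1)
position 3: 001 → 1  (bit 1 = 1)
position 2: 000 → 0  (bit 0 = 0)
bits b7..b0 = 00111110 = 62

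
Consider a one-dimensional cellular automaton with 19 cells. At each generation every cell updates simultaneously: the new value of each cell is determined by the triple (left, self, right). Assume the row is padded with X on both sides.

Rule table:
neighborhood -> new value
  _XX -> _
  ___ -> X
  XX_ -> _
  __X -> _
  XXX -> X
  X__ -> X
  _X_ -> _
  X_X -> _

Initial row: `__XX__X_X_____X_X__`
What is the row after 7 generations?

X___X____XXXX____X_
_XX__XXX__XX_XXX___
___X__X_X_____X_XX_
XX__X____XXXX______
X_X__XXX__XX_XXXXX_
___X__X_X_____XXX__
XX__X____XXXX__X_X_

XX__X____XXXX__X_X_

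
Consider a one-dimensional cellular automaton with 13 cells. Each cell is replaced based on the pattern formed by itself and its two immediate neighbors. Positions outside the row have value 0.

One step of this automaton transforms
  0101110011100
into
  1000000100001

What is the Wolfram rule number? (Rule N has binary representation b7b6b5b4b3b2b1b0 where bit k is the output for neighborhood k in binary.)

position 4: 111 → 0  (bit 7 = 0)
position 5: 110 → 0  (bit 6 = 0)
position 2: 101 → 0  (bit 5 = 0)
position 6: 100 → 0  (bit 4 = 0)
position 3: 011 → 0  (bit 3 = 0)
position 1: 010 → 0  (bit 2 = 0)
position 0: 001 → 1  (bit 1 = 1)
position 12: 000 → 1  (bit 0 = 1)
bits b7..b0 = 00000011 = 3

3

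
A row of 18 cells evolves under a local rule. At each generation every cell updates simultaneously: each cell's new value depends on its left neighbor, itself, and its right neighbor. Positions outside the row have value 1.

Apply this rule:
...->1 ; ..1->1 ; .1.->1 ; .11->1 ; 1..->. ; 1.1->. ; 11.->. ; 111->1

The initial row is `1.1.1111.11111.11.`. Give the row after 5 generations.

..1.111..1111..1..
.11.11..1111..11.1
.1..1..1111..11..1
.1.11.1111..11..11
.1.1..111..11..111

.1.1..111..11..111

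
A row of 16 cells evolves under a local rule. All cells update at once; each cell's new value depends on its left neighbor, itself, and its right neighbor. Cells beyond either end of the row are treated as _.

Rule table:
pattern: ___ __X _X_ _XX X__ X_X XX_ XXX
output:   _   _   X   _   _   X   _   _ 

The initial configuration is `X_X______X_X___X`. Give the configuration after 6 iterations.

XXX______XXX___X
_______________X
_______________X  (fixed point — unchanged through iteration 6)

_______________X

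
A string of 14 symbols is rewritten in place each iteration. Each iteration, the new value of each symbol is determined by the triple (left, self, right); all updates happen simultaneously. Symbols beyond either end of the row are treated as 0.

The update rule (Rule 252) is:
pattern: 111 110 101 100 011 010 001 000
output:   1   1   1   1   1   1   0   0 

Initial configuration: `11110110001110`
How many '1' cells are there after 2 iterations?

13

11111111001111
11111111101111
count of 1: 13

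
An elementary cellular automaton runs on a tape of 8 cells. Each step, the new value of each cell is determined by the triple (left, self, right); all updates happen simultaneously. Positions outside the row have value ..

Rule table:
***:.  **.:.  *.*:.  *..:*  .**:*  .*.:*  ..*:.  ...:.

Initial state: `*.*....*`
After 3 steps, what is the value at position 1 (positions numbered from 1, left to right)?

*

*.**...*
*.*.*..*
*.*.**.*
position 1 holds *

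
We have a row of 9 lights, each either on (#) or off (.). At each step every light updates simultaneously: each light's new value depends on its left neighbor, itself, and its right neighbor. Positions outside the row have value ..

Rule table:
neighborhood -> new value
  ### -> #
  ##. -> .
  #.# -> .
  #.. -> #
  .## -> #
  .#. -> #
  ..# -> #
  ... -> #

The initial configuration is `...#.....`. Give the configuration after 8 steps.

#########
########.
#######.#
######..#
#####.###
####..##.
###.###.#
##..##..#

##..##..#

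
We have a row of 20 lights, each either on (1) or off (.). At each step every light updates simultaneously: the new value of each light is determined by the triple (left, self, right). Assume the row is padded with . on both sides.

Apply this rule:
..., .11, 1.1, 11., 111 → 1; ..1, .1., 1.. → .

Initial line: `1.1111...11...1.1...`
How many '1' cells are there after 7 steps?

19

.11111.1.11.1..1..11
.111111.1111......11
.11111111111.1111.11
.1111111111111111111
.1111111111111111111  (fixed point — unchanged through step 7)
count of 1: 19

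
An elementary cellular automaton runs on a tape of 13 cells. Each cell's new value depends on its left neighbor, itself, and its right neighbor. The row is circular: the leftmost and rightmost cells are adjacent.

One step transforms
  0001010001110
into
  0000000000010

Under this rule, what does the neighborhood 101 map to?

0

At position 4 the neighborhood is 101; the next row has 0 there.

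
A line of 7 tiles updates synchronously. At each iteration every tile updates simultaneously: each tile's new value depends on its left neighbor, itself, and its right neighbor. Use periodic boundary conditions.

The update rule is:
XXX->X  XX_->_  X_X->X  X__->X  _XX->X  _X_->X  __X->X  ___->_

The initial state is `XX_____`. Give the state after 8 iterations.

X_X___X
_XXX_XX
XXX_XX_
XX_XX_X
X_XX_XX
_XX_XXX
XX_XXX_
X_XXX_X

X_XXX_X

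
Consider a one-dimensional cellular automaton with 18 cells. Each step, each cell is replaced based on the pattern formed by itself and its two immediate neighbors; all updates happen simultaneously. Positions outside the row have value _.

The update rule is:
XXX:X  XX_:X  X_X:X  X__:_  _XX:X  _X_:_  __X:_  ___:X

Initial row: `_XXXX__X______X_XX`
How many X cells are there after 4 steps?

15

_XXXX____XXXX__XXX
_XXXX_XX_XXXX__XXX
_XXXXXXXXXXXX__XXX
_XXXXXXXXXXXX__XXX
count of X: 15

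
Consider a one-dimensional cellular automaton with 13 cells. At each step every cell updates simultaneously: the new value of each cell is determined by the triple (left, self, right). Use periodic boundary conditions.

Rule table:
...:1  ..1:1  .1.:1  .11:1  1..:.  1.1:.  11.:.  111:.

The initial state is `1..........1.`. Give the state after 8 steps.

1.1111111111.
1.1..........
1.1.111111111
..1.1........
111.1.1111111
....1.1......
11111.1.11111
......1.1....

......1.1....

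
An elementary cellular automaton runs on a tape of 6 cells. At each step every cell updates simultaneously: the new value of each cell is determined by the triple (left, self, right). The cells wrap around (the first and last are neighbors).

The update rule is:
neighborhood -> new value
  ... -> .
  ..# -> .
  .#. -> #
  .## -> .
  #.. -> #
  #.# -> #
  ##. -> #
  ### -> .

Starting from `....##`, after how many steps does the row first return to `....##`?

#....#
##....
.##...
..##..
...##.
....##

6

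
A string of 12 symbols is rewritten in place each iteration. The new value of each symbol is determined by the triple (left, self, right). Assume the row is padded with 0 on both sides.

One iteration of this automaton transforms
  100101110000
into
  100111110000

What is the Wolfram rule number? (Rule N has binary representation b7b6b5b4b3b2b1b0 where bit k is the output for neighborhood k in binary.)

236

position 6: 111 → 1  (bit 7 = 1)
position 7: 110 → 1  (bit 6 = 1)
position 4: 101 → 1  (bit 5 = 1)
position 1: 100 → 0  (bit 4 = 0)
position 5: 011 → 1  (bit 3 = 1)
position 0: 010 → 1  (bit 2 = 1)
position 2: 001 → 0  (bit 1 = 0)
position 9: 000 → 0  (bit 0 = 0)
bits b7..b0 = 11101100 = 236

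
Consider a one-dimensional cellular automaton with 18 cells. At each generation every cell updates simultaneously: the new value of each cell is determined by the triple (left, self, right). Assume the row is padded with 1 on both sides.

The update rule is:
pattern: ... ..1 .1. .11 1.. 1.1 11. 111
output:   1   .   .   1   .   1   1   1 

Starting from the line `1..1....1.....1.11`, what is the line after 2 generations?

1....11...111..111
1.11.11.1.111..111

1.11.11.1.111..111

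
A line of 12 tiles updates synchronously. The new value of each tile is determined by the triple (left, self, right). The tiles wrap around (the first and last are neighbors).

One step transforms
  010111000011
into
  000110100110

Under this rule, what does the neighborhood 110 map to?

0

At position 5 the neighborhood is 110; the next row has 0 there.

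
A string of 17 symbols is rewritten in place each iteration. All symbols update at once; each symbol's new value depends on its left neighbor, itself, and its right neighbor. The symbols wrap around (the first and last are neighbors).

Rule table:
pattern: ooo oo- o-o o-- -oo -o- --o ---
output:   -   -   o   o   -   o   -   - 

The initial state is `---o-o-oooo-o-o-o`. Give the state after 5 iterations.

o--oooo----oooooo
-o-----o---------
-oo----oo--------
---o-----o-------
---oo----oo------

---oo----oo------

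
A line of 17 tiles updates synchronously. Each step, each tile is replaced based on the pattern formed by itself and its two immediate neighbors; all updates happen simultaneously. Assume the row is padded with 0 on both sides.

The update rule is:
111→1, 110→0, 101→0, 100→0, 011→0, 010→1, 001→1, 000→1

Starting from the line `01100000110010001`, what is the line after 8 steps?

10001111000110111
10110110011000010
10000000100011110
10111111101101100
10011111000000001
10101110011111111
10100100101111110
10101101100111100

10101101100111100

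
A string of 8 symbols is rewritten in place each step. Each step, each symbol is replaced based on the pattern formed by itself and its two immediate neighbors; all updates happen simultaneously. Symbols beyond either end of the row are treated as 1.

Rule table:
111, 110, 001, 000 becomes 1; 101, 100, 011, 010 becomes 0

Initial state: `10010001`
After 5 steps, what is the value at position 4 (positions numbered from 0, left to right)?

10100110
10001010
10110000
10010111
10100011
position 4 holds 0

0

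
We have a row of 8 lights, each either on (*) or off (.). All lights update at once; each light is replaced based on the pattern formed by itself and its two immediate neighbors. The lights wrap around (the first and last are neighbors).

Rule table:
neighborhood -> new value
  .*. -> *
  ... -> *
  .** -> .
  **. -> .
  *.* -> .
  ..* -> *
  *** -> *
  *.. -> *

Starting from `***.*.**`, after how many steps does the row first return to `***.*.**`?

**..*..*
*.*****.
*..***..
***.*.**

4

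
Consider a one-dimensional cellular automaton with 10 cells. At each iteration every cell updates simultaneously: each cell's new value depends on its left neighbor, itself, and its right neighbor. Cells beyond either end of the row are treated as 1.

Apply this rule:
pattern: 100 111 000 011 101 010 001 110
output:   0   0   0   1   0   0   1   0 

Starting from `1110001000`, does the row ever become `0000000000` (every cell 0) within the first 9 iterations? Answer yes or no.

no

iteration 1: 0000010001
iteration 2: 0000100011
iteration 3: 0001000110
iteration 4: 0010001100
iteration 5: 0100011001
iteration 6: 0000110011
iteration 7: 0001100110
iteration 8: 0011001100
iteration 9: 0110011001
iteration 9 is 0110011001, still not uniform 0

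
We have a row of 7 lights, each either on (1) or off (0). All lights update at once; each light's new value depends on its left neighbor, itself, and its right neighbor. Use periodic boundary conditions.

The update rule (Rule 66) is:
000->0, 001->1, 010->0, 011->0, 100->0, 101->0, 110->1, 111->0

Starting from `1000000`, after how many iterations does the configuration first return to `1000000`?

0000001
0000010
0000100
0001000
0010000
0100000
1000000

7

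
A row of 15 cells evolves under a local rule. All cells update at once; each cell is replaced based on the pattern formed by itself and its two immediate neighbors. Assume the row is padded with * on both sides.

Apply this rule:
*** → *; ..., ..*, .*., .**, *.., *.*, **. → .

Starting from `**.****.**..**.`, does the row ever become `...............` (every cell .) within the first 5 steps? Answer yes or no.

yes

*...**.........
...............
all cells are . at step 2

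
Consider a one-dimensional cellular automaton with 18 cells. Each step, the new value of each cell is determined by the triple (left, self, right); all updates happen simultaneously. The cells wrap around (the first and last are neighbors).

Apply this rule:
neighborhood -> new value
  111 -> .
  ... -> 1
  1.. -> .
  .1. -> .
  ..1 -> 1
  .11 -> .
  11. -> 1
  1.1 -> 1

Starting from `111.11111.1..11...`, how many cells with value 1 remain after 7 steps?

step 1: ..11....11..1.1.11
step 2: .1.1.111.1.1.1.1.1
step 3: 1.1.1..11.1.1.1.1.
step 4: .1.1..1.11.1.1.1.1
step 5: 1.1..1.1.11.1.1.1.
step 6: .1..1.1.1.11.1.1.1
step 7: 1..1.1.1.1.11.1.1.
count of 1: 9

9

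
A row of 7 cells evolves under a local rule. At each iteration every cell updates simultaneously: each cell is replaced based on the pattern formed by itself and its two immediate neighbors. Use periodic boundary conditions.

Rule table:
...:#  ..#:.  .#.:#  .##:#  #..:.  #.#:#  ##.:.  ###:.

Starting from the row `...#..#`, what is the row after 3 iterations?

.#.#..#
####..#
......#

......#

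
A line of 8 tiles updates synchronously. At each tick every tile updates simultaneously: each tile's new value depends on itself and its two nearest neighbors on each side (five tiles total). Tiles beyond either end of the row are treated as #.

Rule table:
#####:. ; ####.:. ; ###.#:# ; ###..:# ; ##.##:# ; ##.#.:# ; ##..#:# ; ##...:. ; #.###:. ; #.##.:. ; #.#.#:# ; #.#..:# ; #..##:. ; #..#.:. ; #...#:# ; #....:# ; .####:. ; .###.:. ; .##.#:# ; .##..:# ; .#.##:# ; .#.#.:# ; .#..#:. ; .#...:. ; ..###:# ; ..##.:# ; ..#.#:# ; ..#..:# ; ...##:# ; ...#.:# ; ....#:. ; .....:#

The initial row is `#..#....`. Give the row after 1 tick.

##.#.#.#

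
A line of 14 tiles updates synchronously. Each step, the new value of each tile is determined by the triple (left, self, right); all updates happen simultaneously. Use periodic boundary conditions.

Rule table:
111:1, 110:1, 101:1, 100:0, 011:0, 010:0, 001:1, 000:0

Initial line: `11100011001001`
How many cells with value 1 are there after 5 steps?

step 1: 11100101010010
step 2: 01101010100101
step 3: 10110101001010
step 4: 01011010010101
step 5: 10101100101010
count of 1: 7

7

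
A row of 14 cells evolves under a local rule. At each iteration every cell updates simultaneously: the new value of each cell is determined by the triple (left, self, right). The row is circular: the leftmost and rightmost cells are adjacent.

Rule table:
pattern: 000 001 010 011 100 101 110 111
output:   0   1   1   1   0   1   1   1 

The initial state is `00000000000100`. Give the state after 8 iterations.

00000000001100
00000000011100
00000000111100
00000001111100
00000011111100
00000111111100
00001111111100
00011111111100

00011111111100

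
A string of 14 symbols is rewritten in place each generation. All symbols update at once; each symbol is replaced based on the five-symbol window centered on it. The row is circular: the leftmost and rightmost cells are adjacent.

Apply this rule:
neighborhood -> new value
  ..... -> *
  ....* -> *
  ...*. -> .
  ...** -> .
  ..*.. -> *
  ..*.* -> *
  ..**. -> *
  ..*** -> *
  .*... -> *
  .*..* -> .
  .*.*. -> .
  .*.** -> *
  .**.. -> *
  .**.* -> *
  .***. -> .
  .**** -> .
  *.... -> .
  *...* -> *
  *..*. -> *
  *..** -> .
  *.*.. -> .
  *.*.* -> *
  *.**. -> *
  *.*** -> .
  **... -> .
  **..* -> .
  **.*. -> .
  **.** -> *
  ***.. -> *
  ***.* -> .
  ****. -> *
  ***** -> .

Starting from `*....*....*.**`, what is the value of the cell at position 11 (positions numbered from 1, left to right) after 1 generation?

*..*.**.*.**..
position 11 holds *

*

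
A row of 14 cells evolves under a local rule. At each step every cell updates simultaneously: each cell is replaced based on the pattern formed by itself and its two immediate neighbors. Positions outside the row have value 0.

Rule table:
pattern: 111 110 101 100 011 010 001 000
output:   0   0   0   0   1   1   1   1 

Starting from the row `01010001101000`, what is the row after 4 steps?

10100101000110

11010111001011
10010100011010
10110101110010
10100101000110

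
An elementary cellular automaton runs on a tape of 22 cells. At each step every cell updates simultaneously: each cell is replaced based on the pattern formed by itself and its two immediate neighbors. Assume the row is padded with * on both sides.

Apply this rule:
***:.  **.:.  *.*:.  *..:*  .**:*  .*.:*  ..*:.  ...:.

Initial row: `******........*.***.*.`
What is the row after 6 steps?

.*.**.*.*.**..*.*.*.*.

......*.......*.*...*.
*.....**......*.**..*.
.*....*.*.....*.*.*.*.
.**...*.**....*.*.*.*.
.*.*..*.*.*...*.*.*.*.
.*.**.*.*.**..*.*.*.*.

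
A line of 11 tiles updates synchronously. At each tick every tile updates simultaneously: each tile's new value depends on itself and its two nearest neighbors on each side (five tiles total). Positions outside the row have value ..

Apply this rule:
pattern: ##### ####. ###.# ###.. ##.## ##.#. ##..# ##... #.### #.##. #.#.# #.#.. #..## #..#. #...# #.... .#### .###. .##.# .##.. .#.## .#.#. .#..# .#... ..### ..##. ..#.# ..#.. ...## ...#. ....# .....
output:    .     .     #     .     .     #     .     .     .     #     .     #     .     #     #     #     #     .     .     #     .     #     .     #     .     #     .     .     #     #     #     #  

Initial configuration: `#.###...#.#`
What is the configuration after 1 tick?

......##.##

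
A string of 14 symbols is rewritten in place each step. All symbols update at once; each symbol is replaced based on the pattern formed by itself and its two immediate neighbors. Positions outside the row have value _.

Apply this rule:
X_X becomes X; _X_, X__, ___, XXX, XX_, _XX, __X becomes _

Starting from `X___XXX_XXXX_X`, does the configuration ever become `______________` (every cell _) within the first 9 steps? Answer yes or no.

yes

step 1: _______X____X_
step 2: ______________
all cells are _ at step 2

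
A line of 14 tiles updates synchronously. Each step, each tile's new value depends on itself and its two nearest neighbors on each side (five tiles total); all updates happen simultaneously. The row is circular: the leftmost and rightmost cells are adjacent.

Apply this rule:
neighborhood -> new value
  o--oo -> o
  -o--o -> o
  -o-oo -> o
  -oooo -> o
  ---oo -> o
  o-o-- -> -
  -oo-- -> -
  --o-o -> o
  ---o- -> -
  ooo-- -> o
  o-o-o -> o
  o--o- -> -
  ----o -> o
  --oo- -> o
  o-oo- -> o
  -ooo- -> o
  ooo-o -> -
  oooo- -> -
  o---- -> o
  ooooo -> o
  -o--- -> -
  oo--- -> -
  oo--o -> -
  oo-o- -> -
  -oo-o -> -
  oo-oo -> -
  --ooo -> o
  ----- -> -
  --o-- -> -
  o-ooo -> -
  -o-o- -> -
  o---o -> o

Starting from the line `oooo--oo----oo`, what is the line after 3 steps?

oo-o-oo--ooooo
---ooo--oooooo
-ooooo-ooooo-o

-ooooo-ooooo-o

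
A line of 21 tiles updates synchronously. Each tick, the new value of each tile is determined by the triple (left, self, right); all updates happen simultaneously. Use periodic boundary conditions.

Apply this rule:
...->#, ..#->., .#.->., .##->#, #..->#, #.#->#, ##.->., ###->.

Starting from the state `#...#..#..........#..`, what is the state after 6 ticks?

#..#.#.#.##....#..#..

tick 1: .##..#..#########..#.
tick 2: .#.#..#.#........#..#
tick 3: #.#.#..#.#######..#..
tick 4: .#.#.#..##......#..#.
tick 5: ..#.#.#.#.#####..#..#
tick 6: #..#.#.#.##....#..#..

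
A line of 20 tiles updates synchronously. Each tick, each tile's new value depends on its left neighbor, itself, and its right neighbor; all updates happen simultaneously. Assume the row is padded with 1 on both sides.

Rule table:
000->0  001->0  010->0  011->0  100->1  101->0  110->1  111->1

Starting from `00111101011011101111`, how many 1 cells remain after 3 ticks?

10

tick 1: 10011100001001100111
tick 2: 11001110000100110011
tick 3: 11100111000010011001
count of 1: 10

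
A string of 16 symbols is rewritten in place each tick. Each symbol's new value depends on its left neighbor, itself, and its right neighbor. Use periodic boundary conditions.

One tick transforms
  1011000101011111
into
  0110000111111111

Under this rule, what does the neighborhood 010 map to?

1

At position 7 the neighborhood is 010; the next row has 1 there.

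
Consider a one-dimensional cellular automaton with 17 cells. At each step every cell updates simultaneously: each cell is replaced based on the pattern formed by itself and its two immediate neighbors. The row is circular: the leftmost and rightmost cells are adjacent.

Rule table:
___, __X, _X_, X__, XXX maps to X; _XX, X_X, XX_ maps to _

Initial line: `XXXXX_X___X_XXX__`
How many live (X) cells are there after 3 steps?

_XXX__XXXXX__X_XX
__X_XX_XXX_XXX___
XXX_____X___X_XXX
count of X: 8

8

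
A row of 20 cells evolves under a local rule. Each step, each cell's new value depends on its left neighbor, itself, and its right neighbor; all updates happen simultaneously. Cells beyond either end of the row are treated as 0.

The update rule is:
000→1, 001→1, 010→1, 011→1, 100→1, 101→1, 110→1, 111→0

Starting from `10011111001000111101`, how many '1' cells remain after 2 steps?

11

11110001111111100111
10011111000000111101
count of 1: 11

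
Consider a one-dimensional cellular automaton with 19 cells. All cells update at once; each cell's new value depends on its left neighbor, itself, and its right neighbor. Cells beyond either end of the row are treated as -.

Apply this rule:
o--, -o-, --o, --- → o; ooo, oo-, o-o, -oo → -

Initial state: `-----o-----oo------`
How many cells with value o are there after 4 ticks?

2

ooooooooooo--oooooo
-----------oo------
ooooooooooo--oooooo  (repeats tick 1; period 2)
tick 4: -----------oo------
count of o: 2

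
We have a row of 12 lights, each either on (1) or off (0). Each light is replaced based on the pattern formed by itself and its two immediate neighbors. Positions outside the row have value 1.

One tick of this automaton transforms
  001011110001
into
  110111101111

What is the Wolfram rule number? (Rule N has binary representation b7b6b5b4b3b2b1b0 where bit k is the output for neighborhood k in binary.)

position 5: 111 → 1  (bit 7 = 1)
position 7: 110 → 0  (bit 6 = 0)
position 3: 101 → 1  (bit 5 = 1)
position 0: 100 → 1  (bit 4 = 1)
position 4: 011 → 1  (bit 3 = 1)
position 2: 010 → 0  (bit 2 = 0)
position 1: 001 → 1  (bit 1 = 1)
position 9: 000 → 1  (bit 0 = 1)
bits b7..b0 = 10111011 = 187

187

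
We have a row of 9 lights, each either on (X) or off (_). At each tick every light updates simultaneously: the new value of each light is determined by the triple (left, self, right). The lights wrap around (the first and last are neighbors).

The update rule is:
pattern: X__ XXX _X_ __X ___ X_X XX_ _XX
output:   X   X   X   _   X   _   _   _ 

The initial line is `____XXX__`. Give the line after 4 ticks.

XX_X___X_

tick 1: XXX__X_XX
tick 2: XX_X_X__X
tick 3: X__X_XX__
tick 4: XX_X___X_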